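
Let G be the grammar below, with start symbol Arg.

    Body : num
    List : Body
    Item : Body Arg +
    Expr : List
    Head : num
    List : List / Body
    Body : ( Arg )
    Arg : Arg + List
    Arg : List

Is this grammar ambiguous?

Unambiguous

Only Arg, List, Body are reachable from Arg; ignoring the rest: This is a standard precedence ladder (Arg over List over Body), with each level left-recursive on its own operator ('+' at Arg, '/' at List). That structure is LR(1), hence unambiguous.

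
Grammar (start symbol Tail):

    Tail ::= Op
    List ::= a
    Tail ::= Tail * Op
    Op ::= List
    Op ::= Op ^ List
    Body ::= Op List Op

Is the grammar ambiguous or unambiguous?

Only Tail, Op, List are reachable from Tail; ignoring the rest: The grammar is stratified — Tail handles '*' (left-recursive), Op handles '^', List atoms. Each operator has a fixed associativity and precedence level, so every string has one parse.

Unambiguous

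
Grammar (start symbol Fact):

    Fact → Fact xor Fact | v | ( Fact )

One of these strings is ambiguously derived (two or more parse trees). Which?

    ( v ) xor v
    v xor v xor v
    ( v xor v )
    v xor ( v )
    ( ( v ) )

( v ) xor v: 1 tree
v xor v xor v: 2 trees
( v xor v ): 1 tree
v xor ( v ): 1 tree
( ( v ) ): 1 tree

v xor v xor v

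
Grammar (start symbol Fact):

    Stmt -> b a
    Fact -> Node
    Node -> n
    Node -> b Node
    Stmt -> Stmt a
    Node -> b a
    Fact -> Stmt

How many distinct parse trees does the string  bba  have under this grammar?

Parse trees for bba:
  [Fact [Node b [Node b a]]]

1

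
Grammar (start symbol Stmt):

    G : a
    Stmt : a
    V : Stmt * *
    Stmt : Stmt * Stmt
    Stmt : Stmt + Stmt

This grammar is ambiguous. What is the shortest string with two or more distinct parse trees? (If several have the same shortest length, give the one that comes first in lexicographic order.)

a * a * a

length 1: no string has ≥2 trees
length 3: no string has ≥2 trees
length 5: a * a * a has 2 parse trees

Two derivations of a * a * a:
  Stmt ⇒ Stmt * Stmt ⇒ a * Stmt ⇒ a * Stmt * Stmt ⇒ a * a * Stmt ⇒ a * a * a
  Stmt ⇒ Stmt * Stmt ⇒ Stmt * Stmt * Stmt ⇒ a * Stmt * Stmt ⇒ a * a * Stmt ⇒ a * a * a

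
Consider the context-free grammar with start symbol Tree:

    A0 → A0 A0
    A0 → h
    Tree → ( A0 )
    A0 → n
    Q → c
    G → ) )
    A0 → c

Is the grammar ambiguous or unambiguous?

Ambiguous

Witness: ( c c c )

Derivation 1: Tree ⇒ ( A0 ) ⇒ ( A0 A0 ) ⇒ ( A0 A0 A0 ) ⇒ ( c A0 A0 ) ⇒ ( c c A0 ) ⇒ ( c c c )
Derivation 2: Tree ⇒ ( A0 ) ⇒ ( A0 A0 ) ⇒ ( c A0 ) ⇒ ( c A0 A0 ) ⇒ ( c c A0 ) ⇒ ( c c c )

Two distinct leftmost derivations for the same string.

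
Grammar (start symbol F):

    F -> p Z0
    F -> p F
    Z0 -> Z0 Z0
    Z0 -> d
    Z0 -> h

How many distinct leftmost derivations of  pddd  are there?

2

Parse trees for pddd:
  [F p [Z0 [Z0 d] [Z0 [Z0 d] [Z0 d]]]]
  [F p [Z0 [Z0 [Z0 d] [Z0 d]] [Z0 d]]]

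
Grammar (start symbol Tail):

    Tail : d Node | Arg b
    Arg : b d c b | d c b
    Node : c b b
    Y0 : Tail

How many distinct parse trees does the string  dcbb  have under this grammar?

2

Parse trees for dcbb:
  [Tail d [Node c b b]]
  [Tail [Arg d c b] b]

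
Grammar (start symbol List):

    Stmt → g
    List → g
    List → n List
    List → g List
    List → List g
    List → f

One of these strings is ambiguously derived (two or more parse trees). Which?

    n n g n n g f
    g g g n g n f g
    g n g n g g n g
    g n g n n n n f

n n g n n g f: 1 tree
g g g n g n f g: 7 trees
g n g n g g n g: 1 tree
g n g n n n n f: 1 tree

g g g n g n f g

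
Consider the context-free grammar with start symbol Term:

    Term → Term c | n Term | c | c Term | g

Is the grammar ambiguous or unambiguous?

Ambiguous

Witness: c c

Derivation 1: Term ⇒ Term c ⇒ c c
Derivation 2: Term ⇒ c Term ⇒ c c

Two distinct leftmost derivations for the same string.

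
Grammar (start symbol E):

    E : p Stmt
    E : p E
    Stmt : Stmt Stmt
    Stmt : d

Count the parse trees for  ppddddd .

Parse trees for ppddddd (showing first 6 of 14):
  [E p [E p [Stmt [Stmt d] [Stmt [Stmt d] [Stmt [Stmt d] [Stmt [Stmt d] [Stmt d]]]]]]]
  [E p [E p [Stmt [Stmt d] [Stmt [Stmt d] [Stmt [Stmt [Stmt d] [Stmt d]] [Stmt d]]]]]]
  [E p [E p [Stmt [Stmt d] [Stmt [Stmt [Stmt d] [Stmt d]] [Stmt [Stmt d] [Stmt d]]]]]]
  [E p [E p [Stmt [Stmt d] [Stmt [Stmt [Stmt d] [Stmt [Stmt d] [Stmt d]]] [Stmt d]]]]]
  [E p [E p [Stmt [Stmt d] [Stmt [Stmt [Stmt [Stmt d] [Stmt d]] [Stmt d]] [Stmt d]]]]]
  [E p [E p [Stmt [Stmt [Stmt d] [Stmt d]] [Stmt [Stmt d] [Stmt [Stmt d] [Stmt d]]]]]]

14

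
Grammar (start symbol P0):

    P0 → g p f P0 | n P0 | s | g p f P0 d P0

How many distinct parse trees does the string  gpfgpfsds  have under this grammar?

2

Parse trees for gpfgpfsds:
  [P0 g p f [P0 g p f [P0 s] d [P0 s]]]
  [P0 g p f [P0 g p f [P0 s]] d [P0 s]]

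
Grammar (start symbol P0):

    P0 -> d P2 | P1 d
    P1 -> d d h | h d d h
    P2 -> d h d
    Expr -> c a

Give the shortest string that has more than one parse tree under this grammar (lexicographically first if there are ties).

d d h d

length 4: d d h d has 2 parse trees

Two derivations of d d h d:
  P0 ⇒ d P2 ⇒ d d h d
  P0 ⇒ P1 d ⇒ d d h d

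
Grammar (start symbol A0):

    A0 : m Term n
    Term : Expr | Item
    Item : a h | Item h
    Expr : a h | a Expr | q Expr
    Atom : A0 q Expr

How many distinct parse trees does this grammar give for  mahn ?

2

Parse trees for mahn:
  [A0 m [Term [Expr a h]] n]
  [A0 m [Term [Item a h]] n]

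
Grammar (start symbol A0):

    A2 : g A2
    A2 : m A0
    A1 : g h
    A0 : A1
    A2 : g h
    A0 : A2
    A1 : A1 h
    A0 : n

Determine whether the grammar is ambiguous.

Witness: g h

Derivation 1: A0 ⇒ A1 ⇒ g h
Derivation 2: A0 ⇒ A2 ⇒ g h

Two distinct leftmost derivations for the same string.

Ambiguous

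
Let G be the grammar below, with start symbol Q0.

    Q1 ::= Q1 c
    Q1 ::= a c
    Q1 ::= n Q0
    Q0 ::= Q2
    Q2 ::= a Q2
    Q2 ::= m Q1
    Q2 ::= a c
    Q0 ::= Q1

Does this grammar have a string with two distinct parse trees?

Ambiguous

Witness: a c

Derivation 1: Q0 ⇒ Q2 ⇒ a c
Derivation 2: Q0 ⇒ Q1 ⇒ a c

Two distinct leftmost derivations for the same string.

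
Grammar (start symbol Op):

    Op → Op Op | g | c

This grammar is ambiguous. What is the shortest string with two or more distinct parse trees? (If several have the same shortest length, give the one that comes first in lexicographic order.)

c c c

length 1: no string has ≥2 trees
length 2: no string has ≥2 trees
length 3: c c c has 2 parse trees

Two derivations of c c c:
  Op ⇒ Op Op ⇒ Op Op Op ⇒ c Op Op ⇒ c c Op ⇒ c c c
  Op ⇒ Op Op ⇒ c Op ⇒ c Op Op ⇒ c c Op ⇒ c c c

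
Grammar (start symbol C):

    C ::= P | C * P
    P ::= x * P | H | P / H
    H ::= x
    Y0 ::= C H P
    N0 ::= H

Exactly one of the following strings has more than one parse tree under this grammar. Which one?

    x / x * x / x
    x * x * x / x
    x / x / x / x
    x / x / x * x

x / x * x / x: 1 tree
x * x * x / x: 7 trees
x / x / x / x: 1 tree
x / x / x * x: 1 tree

x * x * x / x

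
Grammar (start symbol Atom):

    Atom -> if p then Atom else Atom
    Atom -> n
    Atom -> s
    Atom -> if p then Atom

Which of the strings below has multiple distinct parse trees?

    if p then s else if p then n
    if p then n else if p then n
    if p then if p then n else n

if p then if p then n else n

if p then s else if p then n: 1 tree
if p then n else if p then n: 1 tree
if p then if p then n else n: 2 trees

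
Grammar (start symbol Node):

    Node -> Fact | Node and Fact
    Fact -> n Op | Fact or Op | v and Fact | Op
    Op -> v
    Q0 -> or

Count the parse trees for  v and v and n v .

4

Parse trees for v and v and n v:
  [Node [Fact v and [Fact v and [Fact n [Op v]]]]]
  [Node [Node [Fact [Op v]]] and [Fact v and [Fact n [Op v]]]]
  [Node [Node [Fact v and [Fact [Op v]]]] and [Fact n [Op v]]]
  [Node [Node [Node [Fact [Op v]]] and [Fact [Op v]]] and [Fact n [Op v]]]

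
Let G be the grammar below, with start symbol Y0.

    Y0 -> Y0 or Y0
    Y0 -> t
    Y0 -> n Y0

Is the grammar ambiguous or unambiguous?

Witness: n t or t

Derivation 1: Y0 ⇒ Y0 or Y0 ⇒ n Y0 or Y0 ⇒ n t or Y0 ⇒ n t or t
Derivation 2: Y0 ⇒ n Y0 ⇒ n Y0 or Y0 ⇒ n t or Y0 ⇒ n t or t

Two distinct leftmost derivations for the same string.

Ambiguous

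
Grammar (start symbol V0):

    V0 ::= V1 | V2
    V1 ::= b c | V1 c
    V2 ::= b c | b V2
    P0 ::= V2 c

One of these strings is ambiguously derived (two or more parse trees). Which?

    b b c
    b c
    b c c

b c

b b c: 1 tree
b c: 2 trees
b c c: 1 tree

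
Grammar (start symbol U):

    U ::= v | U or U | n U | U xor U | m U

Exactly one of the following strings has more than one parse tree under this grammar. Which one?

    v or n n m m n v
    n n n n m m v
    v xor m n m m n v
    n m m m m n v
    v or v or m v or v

v or n n m m n v: 1 tree
n n n n m m v: 1 tree
v xor m n m m n v: 1 tree
n m m m m n v: 1 tree
v or v or m v or v: 7 trees

v or v or m v or v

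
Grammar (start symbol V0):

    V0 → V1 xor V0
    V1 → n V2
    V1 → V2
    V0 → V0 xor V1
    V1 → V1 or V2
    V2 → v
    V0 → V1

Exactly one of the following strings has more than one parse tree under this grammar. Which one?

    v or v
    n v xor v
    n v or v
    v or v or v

v or v: 1 tree
n v xor v: 2 trees
n v or v: 1 tree
v or v or v: 1 tree

n v xor v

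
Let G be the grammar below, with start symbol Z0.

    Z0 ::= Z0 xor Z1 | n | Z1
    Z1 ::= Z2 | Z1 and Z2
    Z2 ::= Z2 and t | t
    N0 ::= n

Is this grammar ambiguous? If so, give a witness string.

Witness: t and t

Derivation 1: Z0 ⇒ Z1 ⇒ Z2 ⇒ Z2 and t ⇒ t and t
Derivation 2: Z0 ⇒ Z1 ⇒ Z1 and Z2 ⇒ Z2 and Z2 ⇒ t and Z2 ⇒ t and t

Two distinct leftmost derivations for the same string.

Ambiguous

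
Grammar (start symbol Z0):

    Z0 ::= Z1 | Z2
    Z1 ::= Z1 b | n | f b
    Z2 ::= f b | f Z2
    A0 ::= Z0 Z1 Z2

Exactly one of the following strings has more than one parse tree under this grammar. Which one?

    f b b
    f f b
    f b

f b b: 1 tree
f f b: 1 tree
f b: 2 trees

f b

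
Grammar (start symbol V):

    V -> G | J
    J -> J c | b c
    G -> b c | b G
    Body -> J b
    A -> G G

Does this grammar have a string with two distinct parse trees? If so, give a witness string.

Ambiguous

Witness: b c

Derivation 1: V ⇒ G ⇒ b c
Derivation 2: V ⇒ J ⇒ b c

Two distinct leftmost derivations for the same string.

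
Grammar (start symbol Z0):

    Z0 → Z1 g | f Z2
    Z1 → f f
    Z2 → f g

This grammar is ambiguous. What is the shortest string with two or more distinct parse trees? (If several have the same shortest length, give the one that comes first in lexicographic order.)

f f g

length 3: f f g has 2 parse trees

Two derivations of f f g:
  Z0 ⇒ Z1 g ⇒ f f g
  Z0 ⇒ f Z2 ⇒ f f g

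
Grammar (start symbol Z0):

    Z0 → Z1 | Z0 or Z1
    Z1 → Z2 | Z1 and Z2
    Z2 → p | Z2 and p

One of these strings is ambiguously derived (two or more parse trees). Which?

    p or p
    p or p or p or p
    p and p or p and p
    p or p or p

p and p or p and p

p or p: 1 tree
p or p or p or p: 1 tree
p and p or p and p: 4 trees
p or p or p: 1 tree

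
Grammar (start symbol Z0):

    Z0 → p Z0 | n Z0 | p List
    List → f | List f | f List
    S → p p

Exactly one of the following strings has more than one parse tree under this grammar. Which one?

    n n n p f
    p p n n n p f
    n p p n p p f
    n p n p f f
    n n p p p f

n n n p f: 1 tree
p p n n n p f: 1 tree
n p p n p p f: 1 tree
n p n p f f: 2 trees
n n p p p f: 1 tree

n p n p f f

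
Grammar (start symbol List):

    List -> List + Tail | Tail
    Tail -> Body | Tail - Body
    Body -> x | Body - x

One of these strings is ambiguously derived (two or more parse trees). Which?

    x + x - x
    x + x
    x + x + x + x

x + x - x: 2 trees
x + x: 1 tree
x + x + x + x: 1 tree

x + x - x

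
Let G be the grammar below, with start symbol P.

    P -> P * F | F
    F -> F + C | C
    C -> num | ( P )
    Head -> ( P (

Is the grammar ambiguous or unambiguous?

Unambiguous

Only P, F, C are reachable from P; ignoring the rest: P → P * F | F  ;  F → F + C | C  — a left-associative chain with C at the bottom. Each string factors uniquely by precedence.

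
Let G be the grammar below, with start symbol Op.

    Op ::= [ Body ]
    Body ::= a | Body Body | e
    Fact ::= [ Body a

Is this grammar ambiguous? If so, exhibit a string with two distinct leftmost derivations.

Witness: [ a a a ]

Derivation 1: Op ⇒ [ Body ] ⇒ [ Body Body ] ⇒ [ a Body ] ⇒ [ a Body Body ] ⇒ [ a a Body ] ⇒ [ a a a ]
Derivation 2: Op ⇒ [ Body ] ⇒ [ Body Body ] ⇒ [ Body Body Body ] ⇒ [ a Body Body ] ⇒ [ a a Body ] ⇒ [ a a a ]

Two distinct leftmost derivations for the same string.

Ambiguous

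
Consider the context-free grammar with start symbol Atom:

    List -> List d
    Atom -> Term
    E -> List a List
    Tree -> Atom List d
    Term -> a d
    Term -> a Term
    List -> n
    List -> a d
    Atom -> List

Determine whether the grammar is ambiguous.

Ambiguous

Witness: a d

Derivation 1: Atom ⇒ Term ⇒ a d
Derivation 2: Atom ⇒ List ⇒ a d

Two distinct leftmost derivations for the same string.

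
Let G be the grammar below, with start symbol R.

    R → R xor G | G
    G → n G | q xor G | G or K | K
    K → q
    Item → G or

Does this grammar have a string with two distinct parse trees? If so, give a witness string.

Witness: q xor q

Derivation 1: R ⇒ R xor G ⇒ G xor G ⇒ K xor G ⇒ q xor G ⇒ q xor K ⇒ q xor q
Derivation 2: R ⇒ G ⇒ q xor G ⇒ q xor K ⇒ q xor q

Two distinct leftmost derivations for the same string.

Ambiguous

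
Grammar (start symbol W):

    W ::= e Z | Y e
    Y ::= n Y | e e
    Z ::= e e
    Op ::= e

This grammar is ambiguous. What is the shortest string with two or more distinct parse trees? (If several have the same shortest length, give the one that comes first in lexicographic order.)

e e e

length 3: e e e has 2 parse trees

Two derivations of e e e:
  W ⇒ e Z ⇒ e e e
  W ⇒ Y e ⇒ e e e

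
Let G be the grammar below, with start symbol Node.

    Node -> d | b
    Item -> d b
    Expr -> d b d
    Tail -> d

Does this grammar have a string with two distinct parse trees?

(Item, Expr, Tail are unreachable from Node, so their rules don't affect L(Node).) Each reachable nonterminal has at most one production per leading terminal, and all productions are right-linear; the derivation is determined token-by-token.

Unambiguous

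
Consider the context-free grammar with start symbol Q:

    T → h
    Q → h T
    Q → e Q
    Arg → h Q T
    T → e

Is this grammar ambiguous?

Unambiguous

(Arg is unreachable from Q, so its rules don't affect L(Q).) Restricted to the reachable nonterminals, every rule has the form A → t or A → t B, and no two rules for the same A share a first terminal. The grammar encodes a DFA — one run per string.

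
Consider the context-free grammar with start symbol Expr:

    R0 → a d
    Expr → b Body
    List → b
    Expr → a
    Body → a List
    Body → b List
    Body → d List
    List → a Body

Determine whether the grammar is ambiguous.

(R0 is unreachable from Expr, so its rules don't affect L(Expr).) Each reachable nonterminal has at most one production per leading terminal, and all productions are right-linear; the derivation is determined token-by-token.

Unambiguous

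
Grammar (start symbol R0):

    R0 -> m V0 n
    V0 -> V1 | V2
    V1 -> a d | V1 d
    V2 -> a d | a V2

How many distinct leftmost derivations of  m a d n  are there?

2

Parse trees for m a d n:
  [R0 m [V0 [V1 a d]] n]
  [R0 m [V0 [V2 a d]] n]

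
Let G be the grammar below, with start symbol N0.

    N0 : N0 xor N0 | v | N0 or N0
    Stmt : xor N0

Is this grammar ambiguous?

Witness: v or v or v

Derivation 1: N0 ⇒ N0 or N0 ⇒ v or N0 ⇒ v or N0 or N0 ⇒ v or v or N0 ⇒ v or v or v
Derivation 2: N0 ⇒ N0 or N0 ⇒ N0 or N0 or N0 ⇒ v or N0 or N0 ⇒ v or v or N0 ⇒ v or v or v

Two distinct leftmost derivations for the same string.

Ambiguous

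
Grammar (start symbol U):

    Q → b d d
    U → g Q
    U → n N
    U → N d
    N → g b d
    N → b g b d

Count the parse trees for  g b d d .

Parse trees for g b d d:
  [U g [Q b d d]]
  [U [N g b d] d]

2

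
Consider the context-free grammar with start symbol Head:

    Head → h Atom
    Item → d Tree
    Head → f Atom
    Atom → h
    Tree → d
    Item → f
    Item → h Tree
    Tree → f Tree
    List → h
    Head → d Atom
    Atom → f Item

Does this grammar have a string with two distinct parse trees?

(List is unreachable from Head, so its rules don't affect L(Head).) Each reachable nonterminal has at most one production per leading terminal, and all productions are right-linear; the derivation is determined token-by-token.

Unambiguous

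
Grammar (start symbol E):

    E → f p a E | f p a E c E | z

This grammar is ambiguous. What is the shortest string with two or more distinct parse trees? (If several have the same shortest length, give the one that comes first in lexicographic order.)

f p a f p a z c z

length 1: no string has ≥2 trees
length 4: no string has ≥2 trees
length 6: no string has ≥2 trees
length 7: no string has ≥2 trees
length 9: f p a f p a z c z has 2 parse trees

Two derivations of f p a f p a z c z:
  E ⇒ f p a E ⇒ f p a f p a E c E ⇒ f p a f p a z c E ⇒ f p a f p a z c z
  E ⇒ f p a E c E ⇒ f p a f p a E c E ⇒ f p a f p a z c E ⇒ f p a f p a z c z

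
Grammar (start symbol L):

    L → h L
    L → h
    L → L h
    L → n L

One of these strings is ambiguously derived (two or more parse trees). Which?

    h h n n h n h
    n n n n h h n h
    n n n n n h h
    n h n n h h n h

h h n n h n h: 1 tree
n n n n h h n h: 1 tree
n n n n n h h: 7 trees
n h n n h h n h: 1 tree

n n n n n h h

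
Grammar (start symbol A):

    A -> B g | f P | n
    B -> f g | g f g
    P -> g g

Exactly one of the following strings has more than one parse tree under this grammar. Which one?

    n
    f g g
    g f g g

f g g

n: 1 tree
f g g: 2 trees
g f g g: 1 tree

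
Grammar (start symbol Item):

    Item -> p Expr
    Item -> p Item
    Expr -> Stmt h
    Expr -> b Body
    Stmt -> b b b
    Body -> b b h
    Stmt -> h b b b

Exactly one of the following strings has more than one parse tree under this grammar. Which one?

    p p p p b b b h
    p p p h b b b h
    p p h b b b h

p p p p b b b h: 2 trees
p p p h b b b h: 1 tree
p p h b b b h: 1 tree

p p p p b b b h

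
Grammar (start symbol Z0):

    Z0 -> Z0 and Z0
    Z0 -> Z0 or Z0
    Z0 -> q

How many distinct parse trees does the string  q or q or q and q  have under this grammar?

5

Parse trees for q or q or q and q:
  [Z0 [Z0 [Z0 q] or [Z0 [Z0 q] or [Z0 q]]] and [Z0 q]]
  [Z0 [Z0 [Z0 [Z0 q] or [Z0 q]] or [Z0 q]] and [Z0 q]]
  [Z0 [Z0 q] or [Z0 [Z0 [Z0 q] or [Z0 q]] and [Z0 q]]]
  [Z0 [Z0 q] or [Z0 [Z0 q] or [Z0 [Z0 q] and [Z0 q]]]]
  [Z0 [Z0 [Z0 q] or [Z0 q]] or [Z0 [Z0 q] and [Z0 q]]]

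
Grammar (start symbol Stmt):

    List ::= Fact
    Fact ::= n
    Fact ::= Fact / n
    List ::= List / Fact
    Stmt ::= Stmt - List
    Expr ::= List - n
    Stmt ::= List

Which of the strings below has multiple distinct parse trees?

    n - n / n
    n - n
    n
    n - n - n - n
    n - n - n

n - n / n: 2 trees
n - n: 1 tree
n: 1 tree
n - n - n - n: 1 tree
n - n - n: 1 tree

n - n / n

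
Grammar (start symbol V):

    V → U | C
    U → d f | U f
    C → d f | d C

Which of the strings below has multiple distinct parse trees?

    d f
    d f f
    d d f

d f

d f: 2 trees
d f f: 1 tree
d d f: 1 tree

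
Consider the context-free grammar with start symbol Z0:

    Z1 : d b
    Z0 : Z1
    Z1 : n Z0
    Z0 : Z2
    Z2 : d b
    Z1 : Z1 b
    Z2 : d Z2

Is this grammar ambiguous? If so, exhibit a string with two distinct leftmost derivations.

Witness: d b

Derivation 1: Z0 ⇒ Z1 ⇒ d b
Derivation 2: Z0 ⇒ Z2 ⇒ d b

Two distinct leftmost derivations for the same string.

Ambiguous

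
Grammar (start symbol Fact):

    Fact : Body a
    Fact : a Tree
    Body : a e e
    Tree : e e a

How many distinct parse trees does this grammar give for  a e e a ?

2

Parse trees for a e e a:
  [Fact [Body a e e] a]
  [Fact a [Tree e e a]]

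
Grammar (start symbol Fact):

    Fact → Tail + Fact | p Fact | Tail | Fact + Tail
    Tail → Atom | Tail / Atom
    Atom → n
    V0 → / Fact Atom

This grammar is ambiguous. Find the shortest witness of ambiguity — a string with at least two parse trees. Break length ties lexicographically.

n + n

length 1: no string has ≥2 trees
length 2: no string has ≥2 trees
length 3: n + n has 2 parse trees

Two derivations of n + n:
  Fact ⇒ Tail + Fact ⇒ Atom + Fact ⇒ n + Fact ⇒ n + Tail ⇒ n + Atom ⇒ n + n
  Fact ⇒ Fact + Tail ⇒ Tail + Tail ⇒ Atom + Tail ⇒ n + Tail ⇒ n + Atom ⇒ n + n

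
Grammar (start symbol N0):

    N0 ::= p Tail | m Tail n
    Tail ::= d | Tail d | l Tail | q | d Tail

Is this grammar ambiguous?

Witness: p d d

Derivation 1: N0 ⇒ p Tail ⇒ p Tail d ⇒ p d d
Derivation 2: N0 ⇒ p Tail ⇒ p d Tail ⇒ p d d

Two distinct leftmost derivations for the same string.

Ambiguous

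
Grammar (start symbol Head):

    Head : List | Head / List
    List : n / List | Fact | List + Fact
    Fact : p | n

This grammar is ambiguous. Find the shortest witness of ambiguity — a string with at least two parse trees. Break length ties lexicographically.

length 1: no string has ≥2 trees
length 3: n / n has 2 parse trees

Two derivations of n / n:
  Head ⇒ List ⇒ n / List ⇒ n / Fact ⇒ n / n
  Head ⇒ Head / List ⇒ List / List ⇒ Fact / List ⇒ n / List ⇒ n / Fact ⇒ n / n

n / n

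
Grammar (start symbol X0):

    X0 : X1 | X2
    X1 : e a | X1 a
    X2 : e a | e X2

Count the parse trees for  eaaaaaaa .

1

Parse trees for eaaaaaaa:
  [X0 [X1 [X1 [X1 [X1 [X1 [X1 [X1 e a] a] a] a] a] a] a]]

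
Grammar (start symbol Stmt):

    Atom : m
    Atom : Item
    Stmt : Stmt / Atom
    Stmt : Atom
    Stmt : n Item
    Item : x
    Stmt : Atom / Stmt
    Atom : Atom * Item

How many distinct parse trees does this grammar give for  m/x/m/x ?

Parse trees for m/x/m/x:
  [Stmt [Stmt [Stmt [Stmt [Atom m]] / [Atom [Item x]]] / [Atom m]] / [Atom [Item x]]]
  [Stmt [Stmt [Stmt [Atom m] / [Stmt [Atom [Item x]]]] / [Atom m]] / [Atom [Item x]]]
  [Stmt [Stmt [Atom m] / [Stmt [Stmt [Atom [Item x]]] / [Atom m]]] / [Atom [Item x]]]
  [Stmt [Stmt [Atom m] / [Stmt [Atom [Item x]] / [Stmt [Atom m]]]] / [Atom [Item x]]]
  [Stmt [Atom m] / [Stmt [Stmt [Stmt [Atom [Item x]]] / [Atom m]] / [Atom [Item x]]]]
  [Stmt [Atom m] / [Stmt [Stmt [Atom [Item x]] / [Stmt [Atom m]]] / [Atom [Item x]]]]
  [Stmt [Atom m] / [Stmt [Atom [Item x]] / [Stmt [Stmt [Atom m]] / [Atom [Item x]]]]]
  [Stmt [Atom m] / [Stmt [Atom [Item x]] / [Stmt [Atom m] / [Stmt [Atom [Item x]]]]]]

8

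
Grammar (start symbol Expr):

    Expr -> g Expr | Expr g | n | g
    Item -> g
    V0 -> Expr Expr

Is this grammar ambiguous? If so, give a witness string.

Ambiguous

Witness: g g

Derivation 1: Expr ⇒ g Expr ⇒ g g
Derivation 2: Expr ⇒ Expr g ⇒ g g

Two distinct leftmost derivations for the same string.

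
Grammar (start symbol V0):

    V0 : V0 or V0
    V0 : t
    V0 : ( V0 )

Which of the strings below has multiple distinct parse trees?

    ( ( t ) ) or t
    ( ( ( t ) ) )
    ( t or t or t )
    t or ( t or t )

( t or t or t )

( ( t ) ) or t: 1 tree
( ( ( t ) ) ): 1 tree
( t or t or t ): 2 trees
t or ( t or t ): 1 tree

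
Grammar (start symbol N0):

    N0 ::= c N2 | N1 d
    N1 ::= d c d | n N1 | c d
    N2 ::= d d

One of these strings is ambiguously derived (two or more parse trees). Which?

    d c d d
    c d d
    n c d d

d c d d: 1 tree
c d d: 2 trees
n c d d: 1 tree

c d d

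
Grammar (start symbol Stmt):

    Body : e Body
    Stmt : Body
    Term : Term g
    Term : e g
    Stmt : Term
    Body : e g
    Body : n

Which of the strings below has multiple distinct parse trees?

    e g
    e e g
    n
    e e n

e g: 2 trees
e e g: 1 tree
n: 1 tree
e e n: 1 tree

e g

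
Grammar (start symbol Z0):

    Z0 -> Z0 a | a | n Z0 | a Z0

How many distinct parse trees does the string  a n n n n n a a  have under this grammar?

8

Parse trees for a n n n n n a a:
  [Z0 [Z0 a [Z0 n [Z0 n [Z0 n [Z0 n [Z0 n [Z0 a]]]]]]] a]
  [Z0 a [Z0 [Z0 n [Z0 n [Z0 n [Z0 n [Z0 n [Z0 a]]]]]] a]]
  [Z0 a [Z0 n [Z0 [Z0 n [Z0 n [Z0 n [Z0 n [Z0 a]]]]] a]]]
  [Z0 a [Z0 n [Z0 n [Z0 [Z0 n [Z0 n [Z0 n [Z0 a]]]] a]]]]
  [Z0 a [Z0 n [Z0 n [Z0 n [Z0 [Z0 n [Z0 n [Z0 a]]] a]]]]]
  [Z0 a [Z0 n [Z0 n [Z0 n [Z0 n [Z0 [Z0 n [Z0 a]] a]]]]]]
  [Z0 a [Z0 n [Z0 n [Z0 n [Z0 n [Z0 n [Z0 [Z0 a] a]]]]]]]
  [Z0 a [Z0 n [Z0 n [Z0 n [Z0 n [Z0 n [Z0 a [Z0 a]]]]]]]]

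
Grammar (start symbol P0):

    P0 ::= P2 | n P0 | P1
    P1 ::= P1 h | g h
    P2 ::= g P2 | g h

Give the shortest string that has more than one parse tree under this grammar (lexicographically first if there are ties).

length 2: g h has 2 parse trees

Two derivations of g h:
  P0 ⇒ P2 ⇒ g h
  P0 ⇒ P1 ⇒ g h

g h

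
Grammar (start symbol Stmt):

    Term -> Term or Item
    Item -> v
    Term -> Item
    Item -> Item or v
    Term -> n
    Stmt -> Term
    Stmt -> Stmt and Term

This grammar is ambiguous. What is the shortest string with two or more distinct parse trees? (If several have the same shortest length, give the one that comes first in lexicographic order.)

length 1: no string has ≥2 trees
length 3: v or v has 2 parse trees

Two derivations of v or v:
  Stmt ⇒ Term ⇒ Term or Item ⇒ Item or Item ⇒ v or Item ⇒ v or v
  Stmt ⇒ Term ⇒ Item ⇒ Item or v ⇒ v or v

v or v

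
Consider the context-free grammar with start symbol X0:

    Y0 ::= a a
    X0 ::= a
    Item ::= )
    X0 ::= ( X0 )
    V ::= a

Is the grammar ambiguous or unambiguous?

Unambiguous

(Y0, V, Item are unreachable from X0, so their rules don't affect L(X0).) L(X0) is { openⁿ atom closeⁿ : n ≥ 0 }. The bracket depth fixes n, and the derivation is forced at every step.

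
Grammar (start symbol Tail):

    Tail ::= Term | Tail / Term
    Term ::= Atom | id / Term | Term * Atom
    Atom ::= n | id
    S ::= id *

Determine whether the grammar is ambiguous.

Ambiguous

Witness: id / id

Derivation 1: Tail ⇒ Term ⇒ id / Term ⇒ id / Atom ⇒ id / id
Derivation 2: Tail ⇒ Tail / Term ⇒ Term / Term ⇒ Atom / Term ⇒ id / Term ⇒ id / Atom ⇒ id / id

Two distinct leftmost derivations for the same string.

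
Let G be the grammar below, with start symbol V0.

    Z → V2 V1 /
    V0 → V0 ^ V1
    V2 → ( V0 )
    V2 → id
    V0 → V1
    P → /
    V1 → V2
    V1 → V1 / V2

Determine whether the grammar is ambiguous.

Unambiguous

Only V0, V1, V2 are reachable from V0; ignoring the rest: V0 → V0 ^ V1 | V1  ;  V1 → V1 / V2 | V2  — a left-associative chain with V2 at the bottom. Each string factors uniquely by precedence.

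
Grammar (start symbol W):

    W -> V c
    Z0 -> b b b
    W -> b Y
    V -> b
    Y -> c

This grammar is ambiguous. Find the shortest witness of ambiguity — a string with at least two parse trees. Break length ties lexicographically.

b c

length 2: b c has 2 parse trees

Two derivations of b c:
  W ⇒ V c ⇒ b c
  W ⇒ b Y ⇒ b c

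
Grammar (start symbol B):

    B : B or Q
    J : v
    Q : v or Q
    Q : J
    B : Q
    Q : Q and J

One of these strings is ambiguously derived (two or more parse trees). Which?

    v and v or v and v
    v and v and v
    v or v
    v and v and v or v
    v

v or v

v and v or v and v: 1 tree
v and v and v: 1 tree
v or v: 2 trees
v and v and v or v: 1 tree
v: 1 tree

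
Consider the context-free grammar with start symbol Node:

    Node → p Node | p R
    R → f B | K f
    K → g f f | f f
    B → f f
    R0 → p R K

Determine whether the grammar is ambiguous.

Ambiguous

Witness: p f f f

Derivation 1: Node ⇒ p R ⇒ p f B ⇒ p f f f
Derivation 2: Node ⇒ p R ⇒ p K f ⇒ p f f f

Two distinct leftmost derivations for the same string.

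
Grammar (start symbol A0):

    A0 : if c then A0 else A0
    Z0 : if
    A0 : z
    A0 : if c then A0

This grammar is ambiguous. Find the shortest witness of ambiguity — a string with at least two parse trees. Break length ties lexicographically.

if c then if c then z else z

length 1: no string has ≥2 trees
length 4: no string has ≥2 trees
length 6: no string has ≥2 trees
length 7: no string has ≥2 trees
length 9: if c then if c then z else z has 2 parse trees

Two derivations of if c then if c then z else z:
  A0 ⇒ if c then A0 else A0 ⇒ if c then if c then A0 else A0 ⇒ if c then if c then z else A0 ⇒ if c then if c then z else z
  A0 ⇒ if c then A0 ⇒ if c then if c then A0 else A0 ⇒ if c then if c then z else A0 ⇒ if c then if c then z else z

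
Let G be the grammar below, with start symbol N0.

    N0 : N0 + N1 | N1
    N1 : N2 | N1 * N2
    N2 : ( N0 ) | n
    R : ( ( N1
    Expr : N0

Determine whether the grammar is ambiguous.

Only N0, N1, N2 are reachable from N0; ignoring the rest: The grammar is stratified — N0 handles '+' (left-recursive), N1 handles '*', N2 atoms. Each operator has a fixed associativity and precedence level, so every string has one parse.

Unambiguous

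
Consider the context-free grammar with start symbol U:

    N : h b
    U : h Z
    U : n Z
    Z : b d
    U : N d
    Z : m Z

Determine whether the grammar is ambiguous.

Witness: h b d

Derivation 1: U ⇒ h Z ⇒ h b d
Derivation 2: U ⇒ N d ⇒ h b d

Two distinct leftmost derivations for the same string.

Ambiguous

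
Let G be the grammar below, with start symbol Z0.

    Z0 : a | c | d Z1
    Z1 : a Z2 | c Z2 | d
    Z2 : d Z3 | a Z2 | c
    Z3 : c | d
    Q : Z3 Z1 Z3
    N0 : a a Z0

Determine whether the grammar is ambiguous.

Unambiguous

Only Z0, Z1, Z2, Z3 are reachable from Z0; ignoring the rest: Each reachable nonterminal has at most one production per leading terminal, and all productions are right-linear; the derivation is determined token-by-token.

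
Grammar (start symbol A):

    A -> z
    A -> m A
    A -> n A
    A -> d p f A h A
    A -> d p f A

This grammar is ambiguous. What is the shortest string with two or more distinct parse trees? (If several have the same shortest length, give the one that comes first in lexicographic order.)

d p f d p f z h z

length 1: no string has ≥2 trees
length 2: no string has ≥2 trees
length 3: no string has ≥2 trees
length 4: no string has ≥2 trees
length 5: no string has ≥2 trees
length 6: no string has ≥2 trees
length 7: no string has ≥2 trees
length 8: no string has ≥2 trees
length 9: d p f d p f z h z has 2 parse trees

Two derivations of d p f d p f z h z:
  A ⇒ d p f A h A ⇒ d p f d p f A h A ⇒ d p f d p f z h A ⇒ d p f d p f z h z
  A ⇒ d p f A ⇒ d p f d p f A h A ⇒ d p f d p f z h A ⇒ d p f d p f z h z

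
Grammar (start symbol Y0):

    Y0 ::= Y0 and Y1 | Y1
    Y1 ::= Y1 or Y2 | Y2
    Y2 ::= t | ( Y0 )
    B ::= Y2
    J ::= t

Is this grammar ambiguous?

Unambiguous

Only Y0, Y1, Y2 are reachable from Y0; ignoring the rest: The grammar is stratified — Y0 handles 'and' (left-recursive), Y1 handles 'or', Y2 atoms. Each operator has a fixed associativity and precedence level, so every string has one parse.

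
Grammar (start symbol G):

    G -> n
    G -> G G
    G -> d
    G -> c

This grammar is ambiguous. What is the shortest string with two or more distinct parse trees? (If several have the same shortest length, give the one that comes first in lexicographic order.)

length 1: no string has ≥2 trees
length 2: no string has ≥2 trees
length 3: c c c has 2 parse trees

Two derivations of c c c:
  G ⇒ G G ⇒ G G G ⇒ c G G ⇒ c c G ⇒ c c c
  G ⇒ G G ⇒ c G ⇒ c G G ⇒ c c G ⇒ c c c

c c c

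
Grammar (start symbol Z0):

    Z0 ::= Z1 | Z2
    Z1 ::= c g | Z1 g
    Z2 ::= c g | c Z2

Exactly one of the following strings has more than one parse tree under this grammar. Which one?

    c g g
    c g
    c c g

c g g: 1 tree
c g: 2 trees
c c g: 1 tree

c g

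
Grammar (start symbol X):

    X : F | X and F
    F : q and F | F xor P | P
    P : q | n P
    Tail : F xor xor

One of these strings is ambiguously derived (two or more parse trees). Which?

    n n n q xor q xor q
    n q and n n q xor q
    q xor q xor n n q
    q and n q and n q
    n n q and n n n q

q and n q and n q

n n n q xor q xor q: 1 tree
n q and n n q xor q: 1 tree
q xor q xor n n q: 1 tree
q and n q and n q: 2 trees
n n q and n n n q: 1 tree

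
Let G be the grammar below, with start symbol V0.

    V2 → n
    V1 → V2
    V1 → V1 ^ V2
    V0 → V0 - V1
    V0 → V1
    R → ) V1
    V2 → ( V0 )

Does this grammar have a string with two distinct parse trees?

Only V0, V1, V2 are reachable from V0; ignoring the rest: This is a standard precedence ladder (V0 over V1 over V2), with each level left-recursive on its own operator ('-' at V0, '^' at V1). That structure is LR(1), hence unambiguous.

Unambiguous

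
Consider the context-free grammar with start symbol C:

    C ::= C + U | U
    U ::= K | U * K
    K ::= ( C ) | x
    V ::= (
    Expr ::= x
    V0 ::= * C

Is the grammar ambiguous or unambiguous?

Unambiguous

Only C, U, K are reachable from C; ignoring the rest: C → C + U | U  ;  U → U * K | K  — a left-associative chain with K at the bottom. Each string factors uniquely by precedence.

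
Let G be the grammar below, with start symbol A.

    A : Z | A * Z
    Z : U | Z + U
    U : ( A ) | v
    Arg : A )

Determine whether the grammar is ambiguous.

Unambiguous

Only A, Z, U are reachable from A; ignoring the rest: This is a standard precedence ladder (A over Z over U), with each level left-recursive on its own operator ('*' at A, '+' at Z). That structure is LR(1), hence unambiguous.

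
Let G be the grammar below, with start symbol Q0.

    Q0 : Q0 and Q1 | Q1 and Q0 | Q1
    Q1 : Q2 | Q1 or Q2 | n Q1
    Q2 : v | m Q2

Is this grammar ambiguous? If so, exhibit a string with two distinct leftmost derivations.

Witness: v and v

Derivation 1: Q0 ⇒ Q0 and Q1 ⇒ Q1 and Q1 ⇒ Q2 and Q1 ⇒ v and Q1 ⇒ v and Q2 ⇒ v and v
Derivation 2: Q0 ⇒ Q1 and Q0 ⇒ Q2 and Q0 ⇒ v and Q0 ⇒ v and Q1 ⇒ v and Q2 ⇒ v and v

Two distinct leftmost derivations for the same string.

Ambiguous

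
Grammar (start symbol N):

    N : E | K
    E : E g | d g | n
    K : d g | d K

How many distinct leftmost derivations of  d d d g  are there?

1

Parse trees for d d d g:
  [N [K d [K d [K d g]]]]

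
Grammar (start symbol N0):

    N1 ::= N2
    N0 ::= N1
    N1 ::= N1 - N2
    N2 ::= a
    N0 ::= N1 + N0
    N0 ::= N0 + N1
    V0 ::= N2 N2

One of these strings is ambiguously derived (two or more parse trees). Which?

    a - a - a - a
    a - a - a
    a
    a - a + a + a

a - a - a - a: 1 tree
a - a - a: 1 tree
a: 1 tree
a - a + a + a: 4 trees

a - a + a + a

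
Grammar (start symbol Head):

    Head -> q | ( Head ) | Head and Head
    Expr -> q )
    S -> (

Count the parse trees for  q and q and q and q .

Parse trees for q and q and q and q:
  [Head [Head q] and [Head [Head q] and [Head [Head q] and [Head q]]]]
  [Head [Head q] and [Head [Head [Head q] and [Head q]] and [Head q]]]
  [Head [Head [Head q] and [Head q]] and [Head [Head q] and [Head q]]]
  [Head [Head [Head q] and [Head [Head q] and [Head q]]] and [Head q]]
  [Head [Head [Head [Head q] and [Head q]] and [Head q]] and [Head q]]

5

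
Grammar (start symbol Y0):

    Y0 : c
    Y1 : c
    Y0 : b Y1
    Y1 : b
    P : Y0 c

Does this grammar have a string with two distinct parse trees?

Only Y0, Y1 are reachable from Y0; ignoring the rest: Each reachable nonterminal has at most one production per leading terminal, and all productions are right-linear; the derivation is determined token-by-token.

Unambiguous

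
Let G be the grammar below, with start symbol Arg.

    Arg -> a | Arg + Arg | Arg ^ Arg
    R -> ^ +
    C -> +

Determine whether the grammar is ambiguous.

Witness: a + a + a

Derivation 1: Arg ⇒ Arg + Arg ⇒ a + Arg ⇒ a + Arg + Arg ⇒ a + a + Arg ⇒ a + a + a
Derivation 2: Arg ⇒ Arg + Arg ⇒ Arg + Arg + Arg ⇒ a + Arg + Arg ⇒ a + a + Arg ⇒ a + a + a

Two distinct leftmost derivations for the same string.

Ambiguous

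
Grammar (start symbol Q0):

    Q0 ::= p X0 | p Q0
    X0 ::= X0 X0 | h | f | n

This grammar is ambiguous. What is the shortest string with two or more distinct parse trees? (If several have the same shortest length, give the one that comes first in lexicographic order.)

p f f f

length 2: no string has ≥2 trees
length 3: no string has ≥2 trees
length 4: p f f f has 2 parse trees

Two derivations of p f f f:
  Q0 ⇒ p X0 ⇒ p X0 X0 ⇒ p X0 X0 X0 ⇒ p f X0 X0 ⇒ p f f X0 ⇒ p f f f
  Q0 ⇒ p X0 ⇒ p X0 X0 ⇒ p f X0 ⇒ p f X0 X0 ⇒ p f f X0 ⇒ p f f f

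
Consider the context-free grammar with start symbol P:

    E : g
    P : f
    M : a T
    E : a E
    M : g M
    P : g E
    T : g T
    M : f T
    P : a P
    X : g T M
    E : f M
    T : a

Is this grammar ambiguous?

Only P, E, M, T are reachable from P; ignoring the rest: Restricted to the reachable nonterminals, every rule has the form A → t or A → t B, and no two rules for the same A share a first terminal. The grammar encodes a DFA — one run per string.

Unambiguous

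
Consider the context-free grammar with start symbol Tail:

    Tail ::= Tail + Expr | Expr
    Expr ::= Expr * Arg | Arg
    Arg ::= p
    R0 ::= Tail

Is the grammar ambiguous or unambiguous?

Unambiguous

Only Tail, Expr, Arg are reachable from Tail; ignoring the rest: This is a standard precedence ladder (Tail over Expr over Arg), with each level left-recursive on its own operator ('+' at Tail, '*' at Expr). That structure is LR(1), hence unambiguous.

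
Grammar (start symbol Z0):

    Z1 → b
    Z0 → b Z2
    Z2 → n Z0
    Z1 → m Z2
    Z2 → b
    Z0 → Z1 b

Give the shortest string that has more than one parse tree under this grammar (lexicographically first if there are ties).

b b

length 2: b b has 2 parse trees

Two derivations of b b:
  Z0 ⇒ b Z2 ⇒ b b
  Z0 ⇒ Z1 b ⇒ b b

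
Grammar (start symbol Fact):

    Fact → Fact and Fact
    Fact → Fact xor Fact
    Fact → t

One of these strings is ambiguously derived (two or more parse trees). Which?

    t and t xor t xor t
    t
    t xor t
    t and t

t and t xor t xor t

t and t xor t xor t: 5 trees
t: 1 tree
t xor t: 1 tree
t and t: 1 tree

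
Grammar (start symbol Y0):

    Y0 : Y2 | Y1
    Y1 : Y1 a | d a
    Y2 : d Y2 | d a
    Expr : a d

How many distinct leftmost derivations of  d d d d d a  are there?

1

Parse trees for d d d d d a:
  [Y0 [Y2 d [Y2 d [Y2 d [Y2 d [Y2 d a]]]]]]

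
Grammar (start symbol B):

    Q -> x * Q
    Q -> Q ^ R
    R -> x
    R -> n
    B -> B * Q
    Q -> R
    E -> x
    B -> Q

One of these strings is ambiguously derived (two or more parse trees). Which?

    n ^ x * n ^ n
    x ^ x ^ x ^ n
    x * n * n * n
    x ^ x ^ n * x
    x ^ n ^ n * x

x * n * n * n

n ^ x * n ^ n: 1 tree
x ^ x ^ x ^ n: 1 tree
x * n * n * n: 2 trees
x ^ x ^ n * x: 1 tree
x ^ n ^ n * x: 1 tree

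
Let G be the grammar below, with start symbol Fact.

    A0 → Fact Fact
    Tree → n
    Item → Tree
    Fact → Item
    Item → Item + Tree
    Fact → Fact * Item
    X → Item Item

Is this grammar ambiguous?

Only Fact, Item, Tree are reachable from Fact; ignoring the rest: Fact → Fact * Item | Item  ;  Item → Item + Tree | Tree  — a left-associative chain with Tree at the bottom. Each string factors uniquely by precedence.

Unambiguous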